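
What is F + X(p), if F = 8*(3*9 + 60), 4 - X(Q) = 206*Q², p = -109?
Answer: -2446786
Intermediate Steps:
X(Q) = 4 - 206*Q²
F = 696 (F = 8*(27 + 60) = 8*87 = 696)
F + X(p) = 696 + (4 - 206*(-109)²) = 696 + (4 - 206*11881) = 696 + (4 - 2447486) = 696 - 2447482 = -2446786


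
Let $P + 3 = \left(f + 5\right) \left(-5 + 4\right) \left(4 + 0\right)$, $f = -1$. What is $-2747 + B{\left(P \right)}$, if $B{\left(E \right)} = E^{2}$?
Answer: $-2386$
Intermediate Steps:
$P = -19$ ($P = -3 + \left(-1 + 5\right) \left(-5 + 4\right) \left(4 + 0\right) = -3 + 4 \left(\left(-1\right) 4\right) = -3 + 4 \left(-4\right) = -3 - 16 = -19$)
$-2747 + B{\left(P \right)} = -2747 + \left(-19\right)^{2} = -2747 + 361 = -2386$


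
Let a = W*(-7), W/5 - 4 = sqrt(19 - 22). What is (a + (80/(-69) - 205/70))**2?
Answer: 15944229421/933156 + 695945*I*sqrt(3)/69 ≈ 17086.0 + 17470.0*I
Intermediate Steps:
W = 20 + 5*I*sqrt(3) (W = 20 + 5*sqrt(19 - 22) = 20 + 5*sqrt(-3) = 20 + 5*(I*sqrt(3)) = 20 + 5*I*sqrt(3) ≈ 20.0 + 8.6602*I)
a = -140 - 35*I*sqrt(3) (a = (20 + 5*I*sqrt(3))*(-7) = -140 - 35*I*sqrt(3) ≈ -140.0 - 60.622*I)
(a + (80/(-69) - 205/70))**2 = ((-140 - 35*I*sqrt(3)) + (80/(-69) - 205/70))**2 = ((-140 - 35*I*sqrt(3)) + (80*(-1/69) - 205*1/70))**2 = ((-140 - 35*I*sqrt(3)) + (-80/69 - 41/14))**2 = ((-140 - 35*I*sqrt(3)) - 3949/966)**2 = (-139189/966 - 35*I*sqrt(3))**2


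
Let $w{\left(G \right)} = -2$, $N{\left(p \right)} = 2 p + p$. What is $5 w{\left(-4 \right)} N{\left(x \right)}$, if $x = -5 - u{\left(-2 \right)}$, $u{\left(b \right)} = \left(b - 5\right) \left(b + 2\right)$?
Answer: $150$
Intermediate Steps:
$u{\left(b \right)} = \left(-5 + b\right) \left(2 + b\right)$
$x = -5$ ($x = -5 - \left(-10 + \left(-2\right)^{2} - -6\right) = -5 - \left(-10 + 4 + 6\right) = -5 - 0 = -5 + 0 = -5$)
$N{\left(p \right)} = 3 p$
$5 w{\left(-4 \right)} N{\left(x \right)} = 5 \left(-2\right) 3 \left(-5\right) = \left(-10\right) \left(-15\right) = 150$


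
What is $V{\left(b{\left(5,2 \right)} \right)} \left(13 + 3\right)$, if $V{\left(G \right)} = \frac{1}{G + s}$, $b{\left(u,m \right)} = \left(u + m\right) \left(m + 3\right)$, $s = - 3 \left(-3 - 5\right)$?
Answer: $\frac{16}{59} \approx 0.27119$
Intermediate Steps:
$s = 24$ ($s = \left(-3\right) \left(-8\right) = 24$)
$b{\left(u,m \right)} = \left(3 + m\right) \left(m + u\right)$ ($b{\left(u,m \right)} = \left(m + u\right) \left(3 + m\right) = \left(3 + m\right) \left(m + u\right)$)
$V{\left(G \right)} = \frac{1}{24 + G}$ ($V{\left(G \right)} = \frac{1}{G + 24} = \frac{1}{24 + G}$)
$V{\left(b{\left(5,2 \right)} \right)} \left(13 + 3\right) = \frac{13 + 3}{24 + \left(2^{2} + 3 \cdot 2 + 3 \cdot 5 + 2 \cdot 5\right)} = \frac{1}{24 + \left(4 + 6 + 15 + 10\right)} 16 = \frac{1}{24 + 35} \cdot 16 = \frac{1}{59} \cdot 16 = \frac{16}{59}$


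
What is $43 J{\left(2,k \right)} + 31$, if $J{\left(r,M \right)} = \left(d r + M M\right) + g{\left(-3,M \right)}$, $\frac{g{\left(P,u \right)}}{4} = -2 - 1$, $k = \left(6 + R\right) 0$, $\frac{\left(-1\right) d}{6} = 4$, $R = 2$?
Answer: $-2549$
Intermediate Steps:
$d = -24$ ($d = \left(-6\right) 4 = -24$)
$k = 0$ ($k = \left(6 + 2\right) 0 = 8 \cdot 0 = 0$)
$g{\left(P,u \right)} = -12$ ($g{\left(P,u \right)} = 4 \left(-2 - 1\right) = 4 \left(-3\right) = -12$)
$J{\left(r,M \right)} = -12 + M^{2} - 24 r$ ($J{\left(r,M \right)} = \left(- 24 r + M M\right) - 12 = \left(- 24 r + M^{2}\right) - 12 = \left(M^{2} - 24 r\right) - 12 = -12 + M^{2} - 24 r$)
$43 J{\left(2,k \right)} + 31 = 43 \left(-12 + 0^{2} - 48\right) + 31 = 43 \left(-12 + 0 - 48\right) + 31 = 43 \left(-60\right) + 31 = -2580 + 31 = -2549$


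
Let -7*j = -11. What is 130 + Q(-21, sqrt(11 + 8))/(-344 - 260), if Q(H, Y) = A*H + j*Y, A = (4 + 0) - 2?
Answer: 39281/302 - 11*sqrt(19)/4228 ≈ 130.06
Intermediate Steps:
j = 11/7 (j = -1/7*(-11) = 11/7 ≈ 1.5714)
A = 2 (A = 4 - 2 = 2)
Q(H, Y) = 2*H + 11*Y/7
130 + Q(-21, sqrt(11 + 8))/(-344 - 260) = 130 + (2*(-21) + 11*sqrt(11 + 8)/7)/(-344 - 260) = 130 + (-42 + 11*sqrt(19)/7)/(-604) = 130 + (-42 + 11*sqrt(19)/7)*(-1/604) = 130 + (21/302 - 11*sqrt(19)/4228) = 39281/302 - 11*sqrt(19)/4228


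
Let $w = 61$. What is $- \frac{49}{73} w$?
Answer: $- \frac{2989}{73} \approx -40.945$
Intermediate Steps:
$- \frac{49}{73} w = - \frac{49}{73} \cdot 61 = \left(-49\right) \frac{1}{73} \cdot 61 = \left(- \frac{49}{73}\right) 61 = - \frac{2989}{73}$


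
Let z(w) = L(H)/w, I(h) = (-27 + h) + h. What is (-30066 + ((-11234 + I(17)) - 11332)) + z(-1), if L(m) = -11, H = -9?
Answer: -52614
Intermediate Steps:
I(h) = -27 + 2*h
z(w) = -11/w
(-30066 + ((-11234 + I(17)) - 11332)) + z(-1) = (-30066 + ((-11234 + (-27 + 2*17)) - 11332)) - 11/(-1) = (-30066 + ((-11234 + (-27 + 34)) - 11332)) - 11*(-1) = (-30066 + ((-11234 + 7) - 11332)) + 11 = (-30066 + (-11227 - 11332)) + 11 = (-30066 - 22559) + 11 = -52625 + 11 = -52614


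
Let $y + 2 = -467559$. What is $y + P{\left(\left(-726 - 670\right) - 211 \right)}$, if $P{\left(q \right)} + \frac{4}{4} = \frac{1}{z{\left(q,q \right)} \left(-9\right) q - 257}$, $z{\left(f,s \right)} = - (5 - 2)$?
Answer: $- \frac{20407211053}{43646} \approx -4.6756 \cdot 10^{5}$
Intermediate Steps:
$z{\left(f,s \right)} = -3$ ($z{\left(f,s \right)} = \left(-1\right) 3 = -3$)
$y = -467561$ ($y = -2 - 467559 = -467561$)
$P{\left(q \right)} = -1 + \frac{1}{-257 + 27 q}$ ($P{\left(q \right)} = -1 + \frac{1}{\left(-3\right) \left(-9\right) q - 257} = -1 + \frac{1}{27 q - 257} = -1 + \frac{1}{-257 + 27 q}$)
$y + P{\left(\left(-726 - 670\right) - 211 \right)} = -467561 + \frac{3 \left(-86 + 9 \left(\left(-726 - 670\right) - 211\right)\right)}{257 - 27 \left(\left(-726 - 670\right) - 211\right)} = -467561 + \frac{3 \left(-86 + 9 \left(-1396 - 211\right)\right)}{257 - 27 \left(-1396 - 211\right)} = -467561 + \frac{3 \left(-86 + 9 \left(-1607\right)\right)}{257 - -43389} = -467561 + \frac{3 \left(-86 - 14463\right)}{257 + 43389} = -467561 + 3 \cdot \frac{1}{43646} \left(-14549\right) = -467561 - \frac{43647}{43646} = - \frac{20407211053}{43646}$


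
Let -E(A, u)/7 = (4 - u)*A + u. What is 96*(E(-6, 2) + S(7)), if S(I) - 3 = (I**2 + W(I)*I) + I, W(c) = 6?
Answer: 16416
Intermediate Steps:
E(A, u) = -7*u - 7*A*(4 - u) (E(A, u) = -7*((4 - u)*A + u) = -7*(A*(4 - u) + u) = -7*(u + A*(4 - u)) = -7*u - 7*A*(4 - u))
S(I) = 3 + I**2 + 7*I (S(I) = 3 + ((I**2 + 6*I) + I) = 3 + (I**2 + 7*I) = 3 + I**2 + 7*I)
96*(E(-6, 2) + S(7)) = 96*((-28*(-6) - 7*2 + 7*(-6)*2) + (3 + 7**2 + 7*7)) = 96*((168 - 14 - 84) + (3 + 49 + 49)) = 96*(70 + 101) = 96*171 = 16416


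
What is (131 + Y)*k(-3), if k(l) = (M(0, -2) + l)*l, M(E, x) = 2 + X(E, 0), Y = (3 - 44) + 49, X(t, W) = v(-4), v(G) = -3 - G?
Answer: 0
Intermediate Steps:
X(t, W) = 1 (X(t, W) = -3 - 1*(-4) = -3 + 4 = 1)
Y = 8 (Y = -41 + 49 = 8)
M(E, x) = 3 (M(E, x) = 2 + 1 = 3)
k(l) = l*(3 + l) (k(l) = (3 + l)*l = l*(3 + l))
(131 + Y)*k(-3) = (131 + 8)*(-3*(3 - 3)) = 139*(-3*0) = 139*0 = 0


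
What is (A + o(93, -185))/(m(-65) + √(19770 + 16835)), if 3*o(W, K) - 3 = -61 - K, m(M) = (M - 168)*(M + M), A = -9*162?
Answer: -25728326/550468497 + 4247*√36605/2752342485 ≈ -0.046444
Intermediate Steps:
A = -1458
m(M) = 2*M*(-168 + M) (m(M) = (-168 + M)*(2*M) = 2*M*(-168 + M))
o(W, K) = -58/3 - K/3 (o(W, K) = 1 + (-61 - K)/3 = 1 + (-61/3 - K/3) = -58/3 - K/3)
(A + o(93, -185))/(m(-65) + √(19770 + 16835)) = (-1458 + (-58/3 - ⅓*(-185)))/(2*(-65)*(-168 - 65) + √(19770 + 16835)) = (-1458 + (-58/3 + 185/3))/(2*(-65)*(-233) + √36605) = (-1458 + 127/3)/(30290 + √36605) = -4247/(3*(30290 + √36605))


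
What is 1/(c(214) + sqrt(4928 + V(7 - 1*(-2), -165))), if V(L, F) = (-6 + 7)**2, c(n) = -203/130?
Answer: 26390/83258891 + 16900*sqrt(4929)/83258891 ≈ 0.014568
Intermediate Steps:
c(n) = -203/130 (c(n) = -203*1/130 = -203/130)
V(L, F) = 1 (V(L, F) = 1**2 = 1)
1/(c(214) + sqrt(4928 + V(7 - 1*(-2), -165))) = 1/(-203/130 + sqrt(4928 + 1)) = 1/(-203/130 + sqrt(4929))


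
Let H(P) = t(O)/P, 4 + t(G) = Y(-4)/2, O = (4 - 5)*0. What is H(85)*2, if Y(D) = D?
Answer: -12/85 ≈ -0.14118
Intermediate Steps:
O = 0 (O = -1*0 = 0)
t(G) = -6 (t(G) = -4 - 4/2 = -4 - 4*½ = -4 - 2 = -6)
H(P) = -6/P
H(85)*2 = -6/85*2 = -12/85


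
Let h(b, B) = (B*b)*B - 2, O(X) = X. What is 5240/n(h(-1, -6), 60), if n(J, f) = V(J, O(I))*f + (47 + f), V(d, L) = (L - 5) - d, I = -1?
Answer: 5240/2027 ≈ 2.5851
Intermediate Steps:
V(d, L) = -5 + L - d (V(d, L) = (-5 + L) - d = -5 + L - d)
h(b, B) = -2 + b*B² (h(b, B) = b*B² - 2 = -2 + b*B²)
n(J, f) = 47 + f + f*(-6 - J) (n(J, f) = (-5 - 1 - J)*f + (47 + f) = (-6 - J)*f + (47 + f) = f*(-6 - J) + (47 + f) = 47 + f + f*(-6 - J))
5240/n(h(-1, -6), 60) = 5240/(47 + 60 - 1*60*(6 + (-2 - 1*(-6)²))) = 5240/(47 + 60 - 1*60*(6 + (-2 - 1*36))) = 5240/(47 + 60 - 1*60*(6 + (-2 - 36))) = 5240/(47 + 60 - 1*60*(6 - 38)) = 5240/(47 + 60 - 1*60*(-32)) = 5240/(47 + 60 + 1920) = 5240/2027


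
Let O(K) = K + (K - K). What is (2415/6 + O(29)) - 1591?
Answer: -2319/2 ≈ -1159.5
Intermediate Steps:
O(K) = K (O(K) = K + 0 = K)
(2415/6 + O(29)) - 1591 = (2415/6 + 29) - 1591 = (2415*(⅙) + 29) - 1591 = (805/2 + 29) - 1591 = 863/2 - 1591 = -2319/2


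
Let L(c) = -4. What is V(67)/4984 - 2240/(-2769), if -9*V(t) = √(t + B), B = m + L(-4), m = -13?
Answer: 2240/2769 - 5*√2/44856 ≈ 0.80880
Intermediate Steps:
B = -17 (B = -13 - 4 = -17)
V(t) = -√(-17 + t)/9 (V(t) = -√(t - 17)/9 = -√(-17 + t)/9)
V(67)/4984 - 2240/(-2769) = -√(-17 + 67)/9/4984 - 2240/(-2769) = -5*√2/9*(1/4984) - 2240*(-1/2769) = -5*√2/9*(1/4984) + 2240/2769 = -5*√2/44856 + 2240/2769 = 2240/2769 - 5*√2/44856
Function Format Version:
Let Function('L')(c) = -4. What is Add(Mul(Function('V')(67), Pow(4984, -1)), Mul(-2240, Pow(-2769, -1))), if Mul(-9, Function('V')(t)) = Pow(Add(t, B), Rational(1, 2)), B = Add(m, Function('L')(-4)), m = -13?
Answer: Add(Rational(2240, 2769), Mul(Rational(-5, 44856), Pow(2, Rational(1, 2)))) ≈ 0.80880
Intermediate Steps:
B = -17 (B = Add(-13, -4) = -17)
Function('V')(t) = Mul(Rational(-1, 9), Pow(Add(-17, t), Rational(1, 2))) (Function('V')(t) = Mul(Rational(-1, 9), Pow(Add(t, -17), Rational(1, 2))) = Mul(Rational(-1, 9), Pow(Add(-17, t), Rational(1, 2))))
Add(Mul(Function('V')(67), Pow(4984, -1)), Mul(-2240, Pow(-2769, -1))) = Add(Mul(Mul(Rational(-1, 9), Pow(Add(-17, 67), Rational(1, 2))), Pow(4984, -1)), Mul(-2240, Pow(-2769, -1))) = Add(Mul(Mul(Rational(-1, 9), Pow(50, Rational(1, 2))), Rational(1, 4984)), Mul(-2240, Rational(-1, 2769))) = Add(Mul(Mul(Rational(-1, 9), Mul(5, Pow(2, Rational(1, 2)))), Rational(1, 4984)), Rational(2240, 2769)) = Add(Mul(Mul(Rational(-5, 9), Pow(2, Rational(1, 2))), Rational(1, 4984)), Rational(2240, 2769)) = Add(Mul(Rational(-5, 44856), Pow(2, Rational(1, 2))), Rational(2240, 2769)) = Add(Rational(2240, 2769), Mul(Rational(-5, 44856), Pow(2, Rational(1, 2))))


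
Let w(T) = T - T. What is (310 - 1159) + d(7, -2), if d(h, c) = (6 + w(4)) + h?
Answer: -836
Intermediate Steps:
w(T) = 0
d(h, c) = 6 + h (d(h, c) = (6 + 0) + h = 6 + h)
(310 - 1159) + d(7, -2) = (310 - 1159) + (6 + 7) = -849 + 13 = -836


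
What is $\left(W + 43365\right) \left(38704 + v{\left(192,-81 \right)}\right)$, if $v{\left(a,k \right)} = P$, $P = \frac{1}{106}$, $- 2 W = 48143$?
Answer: $\frac{158307990875}{212} \approx 7.4674 \cdot 10^{8}$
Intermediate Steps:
$W = - \frac{48143}{2}$ ($W = \left(- \frac{1}{2}\right) 48143 = - \frac{48143}{2} \approx -24072.0$)
$P = \frac{1}{106} \approx 0.009434$
$v{\left(a,k \right)} = \frac{1}{106}$
$\left(W + 43365\right) \left(38704 + v{\left(192,-81 \right)}\right) = \left(- \frac{48143}{2} + 43365\right) \left(38704 + \frac{1}{106}\right) = \frac{38587}{2} \cdot \frac{4102625}{106} = \frac{158307990875}{212}$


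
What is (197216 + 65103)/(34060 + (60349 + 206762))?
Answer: 262319/301171 ≈ 0.87100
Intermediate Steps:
(197216 + 65103)/(34060 + (60349 + 206762)) = 262319/(34060 + 267111) = 262319/301171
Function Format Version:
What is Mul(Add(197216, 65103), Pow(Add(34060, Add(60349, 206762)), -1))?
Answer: Rational(262319, 301171) ≈ 0.87100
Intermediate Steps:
Mul(Add(197216, 65103), Pow(Add(34060, Add(60349, 206762)), -1)) = Mul(262319, Pow(Add(34060, 267111), -1)) = Mul(262319, Pow(301171, -1)) = Mul(262319, Rational(1, 301171)) = Rational(262319, 301171)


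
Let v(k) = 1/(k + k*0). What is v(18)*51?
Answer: 17/6 ≈ 2.8333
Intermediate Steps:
v(k) = 1/k (v(k) = 1/(k + 0) = 1/k)
v(18)*51 = 51/18 = (1/18)*51 = 17/6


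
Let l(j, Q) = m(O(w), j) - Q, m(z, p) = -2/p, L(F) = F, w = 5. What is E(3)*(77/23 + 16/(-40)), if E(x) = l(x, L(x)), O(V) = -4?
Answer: -1243/115 ≈ -10.809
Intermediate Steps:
l(j, Q) = -Q - 2/j (l(j, Q) = -2/j - Q = -Q - 2/j)
E(x) = -x - 2/x
E(3)*(77/23 + 16/(-40)) = (-1*3 - 2/3)*(77/23 + 16/(-40)) = (-3 - 2*⅓)*(77*(1/23) + 16*(-1/40)) = (-3 - ⅔)*(77/23 - ⅖) = -11/3*339/115 = -1243/115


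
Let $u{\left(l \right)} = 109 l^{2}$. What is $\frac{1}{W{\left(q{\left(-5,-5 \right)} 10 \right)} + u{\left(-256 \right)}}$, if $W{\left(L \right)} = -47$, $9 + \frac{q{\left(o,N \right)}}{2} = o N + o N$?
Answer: $\frac{1}{7143377} \approx 1.3999 \cdot 10^{-7}$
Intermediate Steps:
$q{\left(o,N \right)} = -18 + 4 N o$ ($q{\left(o,N \right)} = -18 + 2 \left(o N + o N\right) = -18 + 2 \left(N o + N o\right) = -18 + 2 \cdot 2 N o = -18 + 4 N o$)
$\frac{1}{W{\left(q{\left(-5,-5 \right)} 10 \right)} + u{\left(-256 \right)}} = \frac{1}{-47 + 109 \left(-256\right)^{2}} = \frac{1}{-47 + 109 \cdot 65536} = \frac{1}{-47 + 7143424} = \frac{1}{7143377}$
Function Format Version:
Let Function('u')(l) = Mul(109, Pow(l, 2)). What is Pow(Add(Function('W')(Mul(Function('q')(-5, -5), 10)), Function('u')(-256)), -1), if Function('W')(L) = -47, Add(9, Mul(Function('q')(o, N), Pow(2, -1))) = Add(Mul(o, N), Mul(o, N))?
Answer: Rational(1, 7143377) ≈ 1.3999e-7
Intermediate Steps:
Function('q')(o, N) = Add(-18, Mul(4, N, o)) (Function('q')(o, N) = Add(-18, Mul(2, Add(Mul(o, N), Mul(o, N)))) = Add(-18, Mul(2, Add(Mul(N, o), Mul(N, o)))) = Add(-18, Mul(2, Mul(2, N, o))) = Add(-18, Mul(4, N, o)))
Pow(Add(Function('W')(Mul(Function('q')(-5, -5), 10)), Function('u')(-256)), -1) = Pow(Add(-47, Mul(109, Pow(-256, 2))), -1) = Pow(Add(-47, Mul(109, 65536)), -1) = Pow(Add(-47, 7143424), -1) = Pow(7143377, -1) = Rational(1, 7143377)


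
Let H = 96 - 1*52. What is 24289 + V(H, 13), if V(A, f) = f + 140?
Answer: 24442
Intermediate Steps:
H = 44 (H = 96 - 52 = 44)
V(A, f) = 140 + f
24289 + V(H, 13) = 24289 + (140 + 13) = 24289 + 153 = 24442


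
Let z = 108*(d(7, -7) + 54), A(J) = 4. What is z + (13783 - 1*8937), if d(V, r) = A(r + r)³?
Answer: 17590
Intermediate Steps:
d(V, r) = 64 (d(V, r) = 4³ = 64)
z = 12744 (z = 108*(64 + 54) = 108*118 = 12744)
z + (13783 - 1*8937) = 12744 + (13783 - 1*8937) = 12744 + (13783 - 8937) = 12744 + 4846 = 17590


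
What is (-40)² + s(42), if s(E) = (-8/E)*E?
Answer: 1592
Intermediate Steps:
s(E) = -8
(-40)² + s(42) = (-40)² - 8 = 1600 - 8 = 1592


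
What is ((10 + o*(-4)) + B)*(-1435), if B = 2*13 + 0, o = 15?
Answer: 34440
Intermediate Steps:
B = 26 (B = 26 + 0 = 26)
((10 + o*(-4)) + B)*(-1435) = ((10 + 15*(-4)) + 26)*(-1435) = ((10 - 60) + 26)*(-1435) = (-50 + 26)*(-1435) = -24*(-1435) = 34440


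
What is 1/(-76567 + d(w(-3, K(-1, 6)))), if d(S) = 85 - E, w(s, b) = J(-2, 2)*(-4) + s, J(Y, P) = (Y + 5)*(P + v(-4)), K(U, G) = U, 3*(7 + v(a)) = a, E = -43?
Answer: -1/76439 ≈ -1.3082e-5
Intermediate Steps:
v(a) = -7 + a/3
J(Y, P) = (5 + Y)*(-25/3 + P) (J(Y, P) = (Y + 5)*(P + (-7 + (1/3)*(-4))) = (5 + Y)*(P + (-7 - 4/3)) = (5 + Y)*(P - 25/3) = (5 + Y)*(-25/3 + P))
w(s, b) = 76 + s (w(s, b) = (-125/3 + 5*2 - 25/3*(-2) + 2*(-2))*(-4) + s = (-125/3 + 10 + 50/3 - 4)*(-4) + s = -19*(-4) + s = 76 + s)
d(S) = 128 (d(S) = 85 - 1*(-43) = 85 + 43 = 128)
1/(-76567 + d(w(-3, K(-1, 6)))) = 1/(-76567 + 128) = 1/(-76439) = -1/76439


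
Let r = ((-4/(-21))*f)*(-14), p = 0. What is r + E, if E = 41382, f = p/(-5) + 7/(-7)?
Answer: 124154/3 ≈ 41385.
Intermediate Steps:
f = -1 (f = 0/(-5) + 7/(-7) = 0*(-⅕) + 7*(-⅐) = 0 - 1 = -1)
r = 8/3 (r = (-4/(-21)*(-1))*(-14) = (-4*(-1/21)*(-1))*(-14) = ((4/21)*(-1))*(-14) = -4/21*(-14) = 8/3 ≈ 2.6667)
r + E = 8/3 + 41382 = 124154/3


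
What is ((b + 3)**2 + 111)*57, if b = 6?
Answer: 10944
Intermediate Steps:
((b + 3)**2 + 111)*57 = ((6 + 3)**2 + 111)*57 = (9**2 + 111)*57 = (81 + 111)*57 = 192*57 = 10944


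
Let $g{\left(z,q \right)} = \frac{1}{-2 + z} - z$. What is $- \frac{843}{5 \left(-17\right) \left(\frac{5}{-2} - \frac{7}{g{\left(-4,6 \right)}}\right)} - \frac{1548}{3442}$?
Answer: $- \frac{79829148}{29110715} \approx -2.7423$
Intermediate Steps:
$- \frac{843}{5 \left(-17\right) \left(\frac{5}{-2} - \frac{7}{g{\left(-4,6 \right)}}\right)} - \frac{1548}{3442} = - \frac{843}{5 \left(-17\right) \left(\frac{5}{-2} - \frac{7}{\frac{1}{-2 - 4} \left(1 - \left(-4\right)^{2} + 2 \left(-4\right)\right)}\right)} - \frac{1548}{3442} = - \frac{843}{\left(-85\right) \left(5 \left(- \frac{1}{2}\right) - \frac{7}{\frac{1}{-6} \left(1 - 16 - 8\right)}\right)} - \frac{774}{1721} = - \frac{843}{\left(-85\right) \left(- \frac{5}{2} - \frac{7}{\left(- \frac{1}{6}\right) \left(1 - 16 - 8\right)}\right)} - \frac{774}{1721} = - \frac{843}{\left(-85\right) \left(- \frac{5}{2} - \frac{7}{\left(- \frac{1}{6}\right) \left(-23\right)}\right)} - \frac{774}{1721} = - \frac{843}{\left(-85\right) \left(- \frac{5}{2} - \frac{7}{\frac{23}{6}}\right)} - \frac{774}{1721} = - \frac{843}{\left(-85\right) \left(- \frac{5}{2} - \frac{42}{23}\right)} - \frac{774}{1721} = - \frac{843}{\left(-85\right) \left(- \frac{199}{46}\right)} - \frac{774}{1721} = - \frac{843}{\frac{16915}{46}} - \frac{774}{1721} = \left(-843\right) \frac{46}{16915} - \frac{774}{1721} = - \frac{38778}{16915} - \frac{774}{1721} = - \frac{79829148}{29110715}$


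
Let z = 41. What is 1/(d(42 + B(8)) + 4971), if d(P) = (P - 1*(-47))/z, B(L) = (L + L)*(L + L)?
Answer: 41/204156 ≈ 0.00020083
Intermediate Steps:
B(L) = 4*L**2 (B(L) = (2*L)*(2*L) = 4*L**2)
d(P) = 47/41 + P/41 (d(P) = (P - 1*(-47))/41 = (P + 47)*(1/41) = (47 + P)*(1/41) = 47/41 + P/41)
1/(d(42 + B(8)) + 4971) = 1/((47/41 + (42 + 4*8**2)/41) + 4971) = 1/((47/41 + (42 + 4*64)/41) + 4971) = 1/((47/41 + (42 + 256)/41) + 4971) = 1/((47/41 + (1/41)*298) + 4971) = 1/((47/41 + 298/41) + 4971) = 1/(345/41 + 4971) = 1/(204156/41) = 41/204156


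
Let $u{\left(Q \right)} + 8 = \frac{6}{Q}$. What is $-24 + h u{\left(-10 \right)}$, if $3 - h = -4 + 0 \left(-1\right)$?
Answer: $- \frac{421}{5} \approx -84.2$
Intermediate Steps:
$u{\left(Q \right)} = -8 + \frac{6}{Q}$
$h = 7$ ($h = 3 - \left(-4 + 0 \left(-1\right)\right) = 3 - \left(-4 + 0\right) = 3 - -4 = 3 + 4 = 7$)
$-24 + h u{\left(-10 \right)} = -24 + 7 \left(-8 + \frac{6}{-10}\right) = -24 + 7 \left(-8 + 6 \left(- \frac{1}{10}\right)\right) = -24 + 7 \left(-8 - \frac{3}{5}\right) = -24 + 7 \left(- \frac{43}{5}\right) = -24 - \frac{301}{5} = - \frac{421}{5}$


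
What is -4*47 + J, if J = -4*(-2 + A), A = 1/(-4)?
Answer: -179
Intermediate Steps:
A = -¼ (A = 1*(-¼) = -¼ ≈ -0.25000)
J = 9 (J = -4*(-2 - ¼) = -4*(-9/4) = 9)
-4*47 + J = -4*47 + 9 = -188 + 9 = -179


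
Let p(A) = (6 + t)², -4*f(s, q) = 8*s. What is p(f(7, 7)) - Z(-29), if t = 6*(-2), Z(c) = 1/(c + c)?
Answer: 2089/58 ≈ 36.017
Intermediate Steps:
f(s, q) = -2*s
Z(c) = 1/(2*c)
t = -12
p(A) = 36 (p(A) = (6 - 12)² = (-6)² = 36)
p(f(7, 7)) - Z(-29) = 36 - 1/(2*(-29)) = 36 - (-1)/(2*29) = 36 - 1*(-1/58) = 36 + 1/58 = 2089/58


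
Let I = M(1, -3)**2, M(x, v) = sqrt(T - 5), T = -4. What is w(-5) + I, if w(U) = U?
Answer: -14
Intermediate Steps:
M(x, v) = 3*I (M(x, v) = sqrt(-4 - 5) = sqrt(-9) = 3*I)
I = -9 (I = (3*I)**2 = -9)
w(-5) + I = -5 - 9 = -14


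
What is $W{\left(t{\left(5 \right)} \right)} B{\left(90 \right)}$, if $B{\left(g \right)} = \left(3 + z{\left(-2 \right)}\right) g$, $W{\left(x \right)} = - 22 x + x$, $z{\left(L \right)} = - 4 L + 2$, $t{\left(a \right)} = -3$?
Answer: $73710$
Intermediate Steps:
$z{\left(L \right)} = 2 - 4 L$
$W{\left(x \right)} = - 21 x$
$B{\left(g \right)} = 13 g$ ($B{\left(g \right)} = \left(3 + \left(2 - -8\right)\right) g = \left(3 + \left(2 + 8\right)\right) g = \left(3 + 10\right) g = 13 g$)
$W{\left(t{\left(5 \right)} \right)} B{\left(90 \right)} = \left(-21\right) \left(-3\right) 13 \cdot 90 = 63 \cdot 1170 = 73710$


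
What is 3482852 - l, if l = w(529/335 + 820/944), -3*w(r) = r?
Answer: 826063030879/237180 ≈ 3.4829e+6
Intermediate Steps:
w(r) = -r/3
l = -193519/237180 (l = -(529/335 + 820/944)/3 = -(529*(1/335) + 820*(1/944))/3 = -(529/335 + 205/236)/3 = -⅓*193519/79060 = -193519/237180 ≈ -0.81592)
3482852 - l = 3482852 - 1*(-193519/237180) = 3482852 + 193519/237180 = 826063030879/237180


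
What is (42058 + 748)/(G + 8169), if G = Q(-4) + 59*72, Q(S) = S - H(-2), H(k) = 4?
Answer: 42806/12409 ≈ 3.4496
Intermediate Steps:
Q(S) = -4 + S (Q(S) = S - 1*4 = S - 4 = -4 + S)
G = 4240 (G = (-4 - 4) + 59*72 = -8 + 4248 = 4240)
(42058 + 748)/(G + 8169) = (42058 + 748)/(4240 + 8169) = 42806/12409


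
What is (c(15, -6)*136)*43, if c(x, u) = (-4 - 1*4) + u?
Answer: -81872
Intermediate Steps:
c(x, u) = -8 + u (c(x, u) = (-4 - 4) + u = -8 + u)
(c(15, -6)*136)*43 = ((-8 - 6)*136)*43 = -14*136*43 = -1904*43 = -81872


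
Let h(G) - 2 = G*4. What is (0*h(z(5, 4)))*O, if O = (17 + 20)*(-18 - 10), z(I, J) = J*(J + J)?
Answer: 0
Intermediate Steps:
z(I, J) = 2*J**2 (z(I, J) = J*(2*J) = 2*J**2)
O = -1036 (O = 37*(-28) = -1036)
h(G) = 2 + 4*G (h(G) = 2 + G*4 = 2 + 4*G)
(0*h(z(5, 4)))*O = (0*(2 + 4*(2*4**2)))*(-1036) = (0*(2 + 4*(2*16)))*(-1036) = (0*(2 + 4*32))*(-1036) = (0*(2 + 128))*(-1036) = (0*130)*(-1036) = 0*(-1036) = 0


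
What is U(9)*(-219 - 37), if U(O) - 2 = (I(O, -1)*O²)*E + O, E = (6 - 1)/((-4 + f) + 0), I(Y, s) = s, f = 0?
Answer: -28736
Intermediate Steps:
E = -5/4 (E = (6 - 1)/((-4 + 0) + 0) = 5/(-4 + 0) = 5/(-4) = 5*(-¼) = -5/4 ≈ -1.2500)
U(O) = 2 + O + 5*O²/4 (U(O) = 2 + (-O²*(-5/4) + O) = 2 + (5*O²/4 + O) = 2 + (O + 5*O²/4) = 2 + O + 5*O²/4)
U(9)*(-219 - 37) = (2 + 9 + (5/4)*9²)*(-219 - 37) = (2 + 9 + (5/4)*81)*(-256) = (2 + 9 + 405/4)*(-256) = (449/4)*(-256) = -28736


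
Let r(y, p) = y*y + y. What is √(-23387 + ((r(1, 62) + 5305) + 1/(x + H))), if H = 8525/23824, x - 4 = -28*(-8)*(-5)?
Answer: 4*I*√798284445954012381/26579059 ≈ 134.46*I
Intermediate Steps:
x = -1116 (x = 4 - 28*(-8)*(-5) = 4 + 224*(-5) = 4 - 1120 = -1116)
r(y, p) = y + y² (r(y, p) = y² + y = y + y²)
H = 8525/23824 (H = 8525*(1/23824) = 8525/23824 ≈ 0.35783)
√(-23387 + ((r(1, 62) + 5305) + 1/(x + H))) = √(-23387 + ((1*(1 + 1) + 5305) + 1/(-1116 + 8525/23824))) = √(-23387 + ((1*2 + 5305) + 1/(-26579059/23824))) = √(-23387 + ((2 + 5305) - 23824/26579059)) = √(-23387 + (5307 - 23824/26579059)) = √(-23387 + 141055042289/26579059) = √(-480549410544/26579059) = 4*I*√798284445954012381/26579059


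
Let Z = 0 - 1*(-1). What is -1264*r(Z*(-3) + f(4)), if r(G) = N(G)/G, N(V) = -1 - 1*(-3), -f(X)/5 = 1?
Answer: 316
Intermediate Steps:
f(X) = -5 (f(X) = -5*1 = -5)
Z = 1 (Z = 0 + 1 = 1)
N(V) = 2 (N(V) = -1 + 3 = 2)
r(G) = 2/G
-1264*r(Z*(-3) + f(4)) = -2528/(1*(-3) - 5) = -2528/(-3 - 5) = -2528/(-8) = -2528*(-1)/8 = -1264*(-1/4) = 316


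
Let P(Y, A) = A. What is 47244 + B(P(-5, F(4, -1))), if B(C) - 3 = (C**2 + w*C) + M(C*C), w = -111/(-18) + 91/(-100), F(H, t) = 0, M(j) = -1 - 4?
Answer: 47242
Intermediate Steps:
M(j) = -5
w = 1577/300 (w = -111*(-1/18) + 91*(-1/100) = 37/6 - 91/100 = 1577/300 ≈ 5.2567)
B(C) = -2 + C**2 + 1577*C/300 (B(C) = 3 + ((C**2 + 1577*C/300) - 5) = 3 + (-5 + C**2 + 1577*C/300) = -2 + C**2 + 1577*C/300)
47244 + B(P(-5, F(4, -1))) = 47244 + (-2 + 0**2 + (1577/300)*0) = 47244 + (-2 + 0 + 0) = 47244 - 2 = 47242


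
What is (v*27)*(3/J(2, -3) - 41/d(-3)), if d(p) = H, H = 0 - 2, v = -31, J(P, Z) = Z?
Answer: -32643/2 ≈ -16322.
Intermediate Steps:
H = -2
d(p) = -2
(v*27)*(3/J(2, -3) - 41/d(-3)) = (-31*27)*(3/(-3) - 41/(-2)) = -837*(3*(-1/3) - 41*(-1/2)) = -837*(-1 + 41/2) = -837*39/2 = -32643/2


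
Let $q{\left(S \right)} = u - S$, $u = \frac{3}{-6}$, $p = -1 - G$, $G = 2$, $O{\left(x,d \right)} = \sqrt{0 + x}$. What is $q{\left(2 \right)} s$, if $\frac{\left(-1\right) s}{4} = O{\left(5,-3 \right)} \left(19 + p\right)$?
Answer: $160 \sqrt{5} \approx 357.77$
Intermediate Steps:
$O{\left(x,d \right)} = \sqrt{x}$
$p = -3$ ($p = -1 - 2 = -3$)
$u = - \frac{1}{2}$ ($u = 3 \left(- \frac{1}{6}\right) = - \frac{1}{2} \approx -0.5$)
$q{\left(S \right)} = - \frac{1}{2} - S$
$s = - 64 \sqrt{5}$ ($s = - 4 \sqrt{5} \left(19 - 3\right) = - 4 \sqrt{5} \cdot 16 = - 4 \cdot 16 \sqrt{5} = - 64 \sqrt{5} \approx -143.11$)
$q{\left(2 \right)} s = \left(- \frac{1}{2} - 2\right) \left(- 64 \sqrt{5}\right) = - \frac{5 \left(- 64 \sqrt{5}\right)}{2} = 160 \sqrt{5}$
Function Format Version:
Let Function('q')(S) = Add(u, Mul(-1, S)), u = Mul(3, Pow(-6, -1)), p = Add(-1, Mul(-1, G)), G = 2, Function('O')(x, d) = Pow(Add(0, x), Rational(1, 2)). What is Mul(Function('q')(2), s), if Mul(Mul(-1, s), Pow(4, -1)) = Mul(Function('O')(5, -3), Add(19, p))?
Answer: Mul(160, Pow(5, Rational(1, 2))) ≈ 357.77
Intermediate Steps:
Function('O')(x, d) = Pow(x, Rational(1, 2))
p = -3 (p = Add(-1, Mul(-1, 2)) = Add(-1, -2) = -3)
u = Rational(-1, 2) (u = Mul(3, Rational(-1, 6)) = Rational(-1, 2) ≈ -0.50000)
Function('q')(S) = Add(Rational(-1, 2), Mul(-1, S))
s = Mul(-64, Pow(5, Rational(1, 2))) (s = Mul(-4, Mul(Pow(5, Rational(1, 2)), Add(19, -3))) = Mul(-4, Mul(Pow(5, Rational(1, 2)), 16)) = Mul(-4, Mul(16, Pow(5, Rational(1, 2)))) = Mul(-64, Pow(5, Rational(1, 2))) ≈ -143.11)
Mul(Function('q')(2), s) = Mul(Add(Rational(-1, 2), Mul(-1, 2)), Mul(-64, Pow(5, Rational(1, 2)))) = Mul(Add(Rational(-1, 2), -2), Mul(-64, Pow(5, Rational(1, 2)))) = Mul(Rational(-5, 2), Mul(-64, Pow(5, Rational(1, 2)))) = Mul(160, Pow(5, Rational(1, 2)))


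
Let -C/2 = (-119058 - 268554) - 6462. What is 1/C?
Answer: 1/788148 ≈ 1.2688e-6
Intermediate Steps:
C = 788148 (C = -2*((-119058 - 268554) - 6462) = -2*(-387612 - 6462) = -2*(-394074) = 788148)
1/C = 1/788148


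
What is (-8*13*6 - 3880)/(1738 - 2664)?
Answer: 2252/463 ≈ 4.8639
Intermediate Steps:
(-8*13*6 - 3880)/(1738 - 2664) = (-104*6 - 3880)/(-926) = (-624 - 3880)*(-1/926) = -4504*(-1/926) = 2252/463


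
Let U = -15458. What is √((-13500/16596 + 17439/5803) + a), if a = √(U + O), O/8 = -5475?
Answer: √(15685277425482 + 7156604083489*I*√59258)/2675183 ≈ 11.082 + 10.983*I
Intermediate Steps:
O = -43800 (O = 8*(-5475) = -43800)
a = I*√59258 (a = √(-15458 - 43800) = √(-59258) = I*√59258 ≈ 243.43*I)
√((-13500/16596 + 17439/5803) + a) = √((-13500/16596 + 17439/5803) + I*√59258) = √((-13500*1/16596 + 17439*(1/5803)) + I*√59258) = √((-375/461 + 17439/5803) + I*√59258) = √(5863254/2675183 + I*√59258)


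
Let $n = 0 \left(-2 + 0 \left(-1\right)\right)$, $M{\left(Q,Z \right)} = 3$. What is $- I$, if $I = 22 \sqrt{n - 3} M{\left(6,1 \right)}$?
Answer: $- 66 i \sqrt{3} \approx - 114.32 i$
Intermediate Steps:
$n = 0$ ($n = 0 \left(-2 + 0\right) = 0 \left(-2\right) = 0$)
$I = 66 i \sqrt{3}$ ($I = 22 \sqrt{0 - 3} \cdot 3 = 22 \sqrt{-3} \cdot 3 = 22 i \sqrt{3} \cdot 3 = 66 i \sqrt{3} \approx 114.32 i$)
$- I = - 66 i \sqrt{3}$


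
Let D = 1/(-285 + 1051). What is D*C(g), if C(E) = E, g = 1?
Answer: 1/766 ≈ 0.0013055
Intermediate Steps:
D = 1/766 ≈ 0.0013055
D*C(g) = (1/766)*1 = 1/766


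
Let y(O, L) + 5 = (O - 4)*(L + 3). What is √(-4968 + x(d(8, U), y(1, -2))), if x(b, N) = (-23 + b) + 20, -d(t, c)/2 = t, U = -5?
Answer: I*√4987 ≈ 70.619*I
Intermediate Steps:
d(t, c) = -2*t
y(O, L) = -5 + (-4 + O)*(3 + L) (y(O, L) = -5 + (O - 4)*(L + 3) = -5 + (-4 + O)*(3 + L))
x(b, N) = -3 + b
√(-4968 + x(d(8, U), y(1, -2))) = √(-4968 + (-3 - 2*8)) = √(-4968 + (-3 - 16)) = √(-4968 - 19) = √(-4987) = I*√4987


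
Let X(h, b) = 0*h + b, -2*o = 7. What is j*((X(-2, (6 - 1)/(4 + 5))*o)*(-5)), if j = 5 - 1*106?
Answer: -17675/18 ≈ -981.94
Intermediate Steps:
o = -7/2 (o = -½*7 = -7/2 ≈ -3.5000)
X(h, b) = b (X(h, b) = 0 + b = b)
j = -101 (j = 5 - 106 = -101)
j*((X(-2, (6 - 1)/(4 + 5))*o)*(-5)) = -101*((6 - 1)/(4 + 5))*(-7/2)*(-5) = -101*(5/9)*(-7/2)*(-5) = -(-3535)*(-5)/18 = -101*175/18 = -17675/18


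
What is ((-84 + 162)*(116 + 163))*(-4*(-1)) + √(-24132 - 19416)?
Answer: 87048 + 2*I*√10887 ≈ 87048.0 + 208.68*I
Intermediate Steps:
((-84 + 162)*(116 + 163))*(-4*(-1)) + √(-24132 - 19416) = (78*279)*4 + √(-43548) = 21762*4 + 2*I*√10887 = 87048 + 2*I*√10887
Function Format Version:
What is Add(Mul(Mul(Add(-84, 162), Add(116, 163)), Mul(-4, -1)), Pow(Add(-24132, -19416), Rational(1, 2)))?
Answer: Add(87048, Mul(2, I, Pow(10887, Rational(1, 2)))) ≈ Add(87048., Mul(208.68, I))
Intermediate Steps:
Add(Mul(Mul(Add(-84, 162), Add(116, 163)), Mul(-4, -1)), Pow(Add(-24132, -19416), Rational(1, 2))) = Add(Mul(Mul(78, 279), 4), Pow(-43548, Rational(1, 2))) = Add(Mul(21762, 4), Mul(2, I, Pow(10887, Rational(1, 2)))) = Add(87048, Mul(2, I, Pow(10887, Rational(1, 2))))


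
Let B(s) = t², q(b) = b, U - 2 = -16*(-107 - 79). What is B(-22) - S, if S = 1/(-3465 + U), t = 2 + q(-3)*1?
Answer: 488/487 ≈ 1.0021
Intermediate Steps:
U = 2978 (U = 2 - 16*(-107 - 79) = 2 - 16*(-186) = 2 + 2976 = 2978)
t = -1 (t = 2 - 3*1 = 2 - 3 = -1)
S = -1/487 (S = 1/(-3465 + 2978) = 1/(-487) = -1/487 ≈ -0.0020534)
B(s) = 1 (B(s) = (-1)² = 1)
B(-22) - S = 1 - 1*(-1/487) = 1 + 1/487 = 488/487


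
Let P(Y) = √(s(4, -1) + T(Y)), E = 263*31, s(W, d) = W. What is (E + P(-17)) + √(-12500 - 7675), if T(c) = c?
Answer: 8153 + I*√13 + 5*I*√807 ≈ 8153.0 + 145.64*I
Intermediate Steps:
E = 8153
P(Y) = √(4 + Y)
(E + P(-17)) + √(-12500 - 7675) = (8153 + √(4 - 17)) + √(-12500 - 7675) = (8153 + √(-13)) + √(-20175) = (8153 + I*√13) + 5*I*√807 = 8153 + I*√13 + 5*I*√807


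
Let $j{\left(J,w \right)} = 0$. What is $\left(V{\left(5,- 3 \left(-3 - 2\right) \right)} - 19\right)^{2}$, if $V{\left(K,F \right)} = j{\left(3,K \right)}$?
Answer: $361$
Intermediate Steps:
$V{\left(K,F \right)} = 0$
$\left(V{\left(5,- 3 \left(-3 - 2\right) \right)} - 19\right)^{2} = \left(0 - 19\right)^{2} = \left(-19\right)^{2} = 361$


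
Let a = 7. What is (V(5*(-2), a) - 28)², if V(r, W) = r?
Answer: 1444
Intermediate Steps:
(V(5*(-2), a) - 28)² = (5*(-2) - 28)² = (-10 - 28)² = (-38)² = 1444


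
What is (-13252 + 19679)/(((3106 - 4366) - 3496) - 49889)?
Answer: -6427/54645 ≈ -0.11761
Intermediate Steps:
(-13252 + 19679)/(((3106 - 4366) - 3496) - 49889) = 6427/((-1260 - 3496) - 49889) = 6427/(-4756 - 49889) = 6427/(-54645) = 6427*(-1/54645) = -6427/54645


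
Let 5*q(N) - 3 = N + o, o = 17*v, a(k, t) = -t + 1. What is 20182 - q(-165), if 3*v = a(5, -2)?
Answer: 20211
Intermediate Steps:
a(k, t) = 1 - t
v = 1 (v = (1 - 1*(-2))/3 = (1 + 2)/3 = (⅓)*3 = 1)
o = 17 (o = 17*1 = 17)
q(N) = 4 + N/5 (q(N) = ⅗ + (N + 17)/5 = ⅗ + (17 + N)/5 = ⅗ + (17/5 + N/5) = 4 + N/5)
20182 - q(-165) = 20182 - (4 + (⅕)*(-165)) = 20182 - (4 - 33) = 20182 - 1*(-29) = 20182 + 29 = 20211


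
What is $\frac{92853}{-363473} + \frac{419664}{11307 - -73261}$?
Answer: $\frac{1644137961}{349297553} \approx 4.707$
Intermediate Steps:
$\frac{92853}{-363473} + \frac{419664}{11307 - -73261} = 92853 \left(- \frac{1}{363473}\right) + \frac{419664}{11307 + 73261} = - \frac{92853}{363473} + \frac{419664}{84568} = - \frac{92853}{363473} + 419664 \cdot \frac{1}{84568} = - \frac{92853}{363473} + \frac{52458}{10571} = \frac{1644137961}{349297553}$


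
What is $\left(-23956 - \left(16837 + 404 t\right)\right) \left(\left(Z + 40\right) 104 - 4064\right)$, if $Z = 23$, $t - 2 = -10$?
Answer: $-93451768$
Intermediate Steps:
$t = -8$ ($t = 2 - 10 = -8$)
$\left(-23956 - \left(16837 + 404 t\right)\right) \left(\left(Z + 40\right) 104 - 4064\right) = \left(-23956 - 13605\right) \left(\left(23 + 40\right) 104 - 4064\right) = \left(-23956 + \left(-16837 + 3232\right)\right) \left(63 \cdot 104 - 4064\right) = \left(-23956 - 13605\right) \left(6552 - 4064\right) = \left(-37561\right) 2488 = -93451768$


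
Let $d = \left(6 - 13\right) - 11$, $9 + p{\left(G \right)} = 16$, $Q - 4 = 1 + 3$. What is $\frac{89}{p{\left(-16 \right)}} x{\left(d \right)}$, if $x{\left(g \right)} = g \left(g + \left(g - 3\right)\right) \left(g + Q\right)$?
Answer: $- \frac{624780}{7} \approx -89254.0$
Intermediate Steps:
$Q = 8$ ($Q = 4 + \left(1 + 3\right) = 4 + 4 = 8$)
$p{\left(G \right)} = 7$ ($p{\left(G \right)} = -9 + 16 = 7$)
$d = -18$ ($d = -7 - 11 = -18$)
$x{\left(g \right)} = g \left(-3 + 2 g\right) \left(8 + g\right)$ ($x{\left(g \right)} = g \left(g + \left(g - 3\right)\right) \left(g + 8\right) = g \left(g + \left(-3 + g\right)\right) \left(8 + g\right) = g \left(-3 + 2 g\right) \left(8 + g\right)$)
$\frac{89}{p{\left(-16 \right)}} x{\left(d \right)} = \frac{89}{7} \left(- 18 \left(-24 + 2 \left(-18\right)^{2} + 13 \left(-18\right)\right)\right) = 89 \cdot \frac{1}{7} \left(- 18 \left(-24 + 2 \cdot 324 - 234\right)\right) = \frac{89 \left(- 18 \left(-24 + 648 - 234\right)\right)}{7} = \frac{89 \left(\left(-18\right) 390\right)}{7} = \frac{89}{7} \left(-7020\right) = - \frac{624780}{7}$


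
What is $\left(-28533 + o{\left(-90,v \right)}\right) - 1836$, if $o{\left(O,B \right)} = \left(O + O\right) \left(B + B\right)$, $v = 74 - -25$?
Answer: $-66009$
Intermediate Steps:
$v = 99$ ($v = 74 + 25 = 99$)
$o{\left(O,B \right)} = 4 B O$ ($o{\left(O,B \right)} = 2 O 2 B = 4 B O$)
$\left(-28533 + o{\left(-90,v \right)}\right) - 1836 = \left(-28533 + 4 \cdot 99 \left(-90\right)\right) - 1836 = \left(-28533 - 35640\right) - 1836 = -64173 - 1836 = -66009$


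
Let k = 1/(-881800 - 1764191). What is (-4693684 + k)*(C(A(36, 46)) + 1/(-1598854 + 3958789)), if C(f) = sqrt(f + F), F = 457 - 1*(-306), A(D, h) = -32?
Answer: -2483889124169/1248873354117 - 12419445620845*sqrt(731)/2645991 ≈ -1.2690e+8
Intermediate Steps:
k = -1/2645991 (k = 1/(-2645991) = -1/2645991 ≈ -3.7793e-7)
F = 763 (F = 457 + 306 = 763)
C(f) = sqrt(763 + f) (C(f) = sqrt(f + 763) = sqrt(763 + f))
(-4693684 + k)*(C(A(36, 46)) + 1/(-1598854 + 3958789)) = (-4693684 - 1/2645991)*(sqrt(763 - 32) + 1/(-1598854 + 3958789)) = -12419445620845*(sqrt(731) + 1/2359935)/2645991 = -12419445620845*(1/2359935 + sqrt(731))/2645991 = -2483889124169/1248873354117 - 12419445620845*sqrt(731)/2645991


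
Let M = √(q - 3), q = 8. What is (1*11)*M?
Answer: 11*√5 ≈ 24.597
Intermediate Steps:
M = √5 (M = √(8 - 3) = √5 ≈ 2.2361)
(1*11)*M = (1*11)*√5 = 11*√5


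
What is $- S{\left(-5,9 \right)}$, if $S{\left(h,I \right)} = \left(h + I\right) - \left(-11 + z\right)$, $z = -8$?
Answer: $-23$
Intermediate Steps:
$S{\left(h,I \right)} = 19 + I + h$ ($S{\left(h,I \right)} = \left(h + I\right) + \left(11 - -8\right) = \left(I + h\right) + \left(11 + 8\right) = \left(I + h\right) + 19 = 19 + I + h$)
$- S{\left(-5,9 \right)} = - (19 + 9 - 5) = \left(-1\right) 23 = -23$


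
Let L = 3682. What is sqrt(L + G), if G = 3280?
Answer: 59*sqrt(2) ≈ 83.439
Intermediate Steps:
sqrt(L + G) = sqrt(3682 + 3280) = sqrt(6962) = 59*sqrt(2)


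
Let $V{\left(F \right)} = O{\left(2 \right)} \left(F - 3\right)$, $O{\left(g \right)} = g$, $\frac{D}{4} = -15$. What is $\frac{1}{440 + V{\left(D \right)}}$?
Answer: $\frac{1}{314} \approx 0.0031847$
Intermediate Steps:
$D = -60$ ($D = 4 \left(-15\right) = -60$)
$V{\left(F \right)} = -6 + 2 F$ ($V{\left(F \right)} = 2 \left(F - 3\right) = 2 \left(-3 + F\right) = -6 + 2 F$)
$\frac{1}{440 + V{\left(D \right)}} = \frac{1}{440 + \left(-6 + 2 \left(-60\right)\right)} = \frac{1}{440 - 126} = \frac{1}{314}$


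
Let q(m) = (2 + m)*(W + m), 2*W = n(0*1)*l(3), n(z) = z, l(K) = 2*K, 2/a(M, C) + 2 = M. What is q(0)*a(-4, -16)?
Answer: 0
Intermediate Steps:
a(M, C) = 2/(-2 + M)
W = 0 (W = ((0*1)*(2*3))/2 = (0*6)/2 = (1/2)*0 = 0)
q(m) = m*(2 + m) (q(m) = (2 + m)*(0 + m) = (2 + m)*m = m*(2 + m))
q(0)*a(-4, -16) = (0*(2 + 0))*(2/(-2 - 4)) = (0*2)*(2/(-6)) = 0*(2*(-1/6)) = 0*(-1/3) = 0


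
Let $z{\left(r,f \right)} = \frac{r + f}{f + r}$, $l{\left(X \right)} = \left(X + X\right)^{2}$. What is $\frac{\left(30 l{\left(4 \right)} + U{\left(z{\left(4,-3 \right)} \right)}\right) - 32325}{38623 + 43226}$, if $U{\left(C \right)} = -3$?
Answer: $- \frac{10136}{27283} \approx -0.37151$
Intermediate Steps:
$l{\left(X \right)} = 4 X^{2}$ ($l{\left(X \right)} = \left(2 X\right)^{2} = 4 X^{2}$)
$z{\left(r,f \right)} = 1$ ($z{\left(r,f \right)} = \frac{f + r}{f + r} = 1$)
$\frac{\left(30 l{\left(4 \right)} + U{\left(z{\left(4,-3 \right)} \right)}\right) - 32325}{38623 + 43226} = \frac{\left(30 \cdot 4 \cdot 4^{2} - 3\right) - 32325}{38623 + 43226} = \frac{\left(30 \cdot 4 \cdot 16 - 3\right) - 32325}{81849} = \left(\left(30 \cdot 64 - 3\right) - 32325\right) \frac{1}{81849} = \left(\left(1920 - 3\right) - 32325\right) \frac{1}{81849} = \left(1917 - 32325\right) \frac{1}{81849} = \left(-30408\right) \frac{1}{81849} = - \frac{10136}{27283}$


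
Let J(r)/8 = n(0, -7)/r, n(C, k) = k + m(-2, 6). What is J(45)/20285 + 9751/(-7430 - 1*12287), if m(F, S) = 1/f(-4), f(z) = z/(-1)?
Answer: -989113477/1999796725 ≈ -0.49461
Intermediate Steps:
f(z) = -z (f(z) = z*(-1) = -z)
m(F, S) = 1/4 (m(F, S) = 1/(-1*(-4)) = 1/4)
n(C, k) = 1/4 + k (n(C, k) = k + 1/4 = 1/4 + k)
J(r) = -54/r (J(r) = 8*((1/4 - 7)/r) = 8*(-27/(4*r)) = -54/r)
J(45)/20285 + 9751/(-7430 - 1*12287) = -54/45/20285 + 9751/(-7430 - 1*12287) = -54*1/45*(1/20285) + 9751/(-7430 - 12287) = -6/5*1/20285 + 9751/(-19717) = -6/101425 + 9751*(-1/19717) = -6/101425 - 9751/19717 = -989113477/1999796725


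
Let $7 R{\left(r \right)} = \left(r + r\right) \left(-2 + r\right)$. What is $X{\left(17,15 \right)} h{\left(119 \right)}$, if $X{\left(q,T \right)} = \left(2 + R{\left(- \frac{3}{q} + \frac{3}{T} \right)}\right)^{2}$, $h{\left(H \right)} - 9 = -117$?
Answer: $- \frac{22252030128}{52200625} \approx -426.28$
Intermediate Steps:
$R{\left(r \right)} = \frac{2 r \left(-2 + r\right)}{7}$ ($R{\left(r \right)} = \frac{\left(r + r\right) \left(-2 + r\right)}{7} = \frac{2 r \left(-2 + r\right)}{7}$)
$h{\left(H \right)} = -108$ ($h{\left(H \right)} = 9 - 117 = -108$)
$X{\left(q,T \right)} = \left(2 + \frac{2 \left(- \frac{3}{q} + \frac{3}{T}\right) \left(-2 - \frac{3}{q} + \frac{3}{T}\right)}{7}\right)^{2}$ ($X{\left(q,T \right)} = \left(2 + \frac{2 \left(- \frac{3}{q} + \frac{3}{T}\right) \left(-2 - \left(- \frac{3}{T} + \frac{3}{q}\right)\right)}{7}\right)^{2} = \left(2 + \frac{2 \left(- \frac{3}{q} + \frac{3}{T}\right) \left(-2 - \frac{3}{q} + \frac{3}{T}\right)}{7}\right)^{2}$)
$X{\left(17,15 \right)} h{\left(119 \right)} = \left(2 + \frac{2 \left(- \frac{3}{15} + \frac{3}{17}\right) \left(2 - \frac{3}{15} + \frac{3}{17}\right)}{7}\right)^{2} \left(-108\right) = \left(2 + \frac{2 \left(\left(-3\right) \frac{1}{15} + 3 \cdot \frac{1}{17}\right) \left(2 - \frac{1}{5} + 3 \cdot \frac{1}{17}\right)}{7}\right)^{2} \left(-108\right) = \left(2 + \frac{2 \left(- \frac{1}{5} + \frac{3}{17}\right) \left(2 - \frac{1}{5} + \frac{3}{17}\right)}{7}\right)^{2} \left(-108\right) = \left(2 + \frac{2}{7} \left(- \frac{2}{85}\right) \frac{168}{85}\right)^{2} \left(-108\right) = \left(2 - \frac{96}{7225}\right)^{2} \left(-108\right) = \left(\frac{14354}{7225}\right)^{2} \left(-108\right) = \frac{206037316}{52200625} \left(-108\right) = - \frac{22252030128}{52200625}$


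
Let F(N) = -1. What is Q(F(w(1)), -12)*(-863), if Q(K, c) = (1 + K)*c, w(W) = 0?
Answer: 0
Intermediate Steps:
Q(K, c) = c*(1 + K)
Q(F(w(1)), -12)*(-863) = -12*(1 - 1)*(-863) = -12*0*(-863) = 0*(-863) = 0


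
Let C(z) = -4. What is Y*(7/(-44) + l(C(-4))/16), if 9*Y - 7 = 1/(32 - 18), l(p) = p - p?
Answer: -1/8 ≈ -0.12500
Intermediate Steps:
l(p) = 0
Y = 11/14 (Y = 7/9 + 1/(9*(32 - 18)) = 7/9 + (1/9)/14 = 7/9 + (1/9)*(1/14) = 7/9 + 1/126 = 11/14 ≈ 0.78571)
Y*(7/(-44) + l(C(-4))/16) = 11*(7/(-44) + 0/16)/14 = 11*(7*(-1/44) + 0*(1/16))/14 = 11*(-7/44 + 0)/14 = (11/14)*(-7/44) = -1/8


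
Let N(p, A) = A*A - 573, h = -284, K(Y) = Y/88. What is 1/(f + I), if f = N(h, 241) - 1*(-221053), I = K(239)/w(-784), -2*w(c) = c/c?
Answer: 44/12256445 ≈ 3.5899e-6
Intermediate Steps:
K(Y) = Y/88 (K(Y) = Y*(1/88) = Y/88)
N(p, A) = -573 + A² (N(p, A) = A² - 573 = -573 + A²)
w(c) = -½ (w(c) = -c/(2*c) = -½*1 = -½)
I = -239/44 (I = ((1/88)*239)/(-½) = (239/88)*(-2) = -239/44 ≈ -5.4318)
f = 278561 (f = (-573 + 241²) - 1*(-221053) = (-573 + 58081) + 221053 = 57508 + 221053 = 278561)
1/(f + I) = 1/(278561 - 239/44) = 1/(12256445/44) = 44/12256445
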